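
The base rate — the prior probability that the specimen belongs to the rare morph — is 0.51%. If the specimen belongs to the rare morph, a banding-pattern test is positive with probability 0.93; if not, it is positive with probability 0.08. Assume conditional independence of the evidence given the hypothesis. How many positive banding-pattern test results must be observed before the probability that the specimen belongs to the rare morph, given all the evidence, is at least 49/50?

Prior odds: 0.0051 ÷ 0.9949 = 51/9949.
Likelihood ratio of a positive = 0.93/0.08 = 11.625.
Target odds: 0.98 ÷ 0.02 = 49.
Need (51/9949) × 11.625ⁿ ≥ 49, i.e. 11.625ⁿ ≥ 487501/51.
11.625³ = 804357/512 falls short of 487501/51 but 11.625⁴ = 74805201/4096 reaches it, so n = 4.

4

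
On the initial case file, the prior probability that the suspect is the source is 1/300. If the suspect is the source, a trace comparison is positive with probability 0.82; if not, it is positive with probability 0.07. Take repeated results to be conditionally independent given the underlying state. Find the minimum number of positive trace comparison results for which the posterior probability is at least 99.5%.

5

Prior odds = (1/300)/(299/300) = 1/299.
Likelihood ratio of a positive = 0.82/0.07 = 82/7.
Target odds: 0.995 ÷ 0.005 = 199.
Need (1/299) × (82/7)ⁿ ≥ 199, i.e. (82/7)ⁿ ≥ 59501.
(82/7)⁴ = 45212176/2401 falls short of 59501 but (82/7)⁵ ≈220587 reaches it, so n = 5.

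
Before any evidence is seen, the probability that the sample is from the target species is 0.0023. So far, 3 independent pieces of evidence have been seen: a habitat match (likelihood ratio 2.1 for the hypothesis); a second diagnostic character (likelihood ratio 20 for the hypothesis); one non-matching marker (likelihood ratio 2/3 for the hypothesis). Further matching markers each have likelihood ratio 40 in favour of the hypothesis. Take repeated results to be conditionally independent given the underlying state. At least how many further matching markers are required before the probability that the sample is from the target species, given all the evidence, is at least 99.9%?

3

Prior odds = 0.0023/0.9977 = 23/9977.
Combined Bayes factor of the evidence already in hand = 2.1 × 20 × (2/3) = 28.
Odds after that evidence = (23/9977) × 28 = 644/9977.
Target odds = 0.999/0.001 = 999.
Need 40ⁿ ≥ 999 ÷ (644/9977) = 9967023/644.
40² = 1600 falls short of 9967023/644 but 40³ = 64000 reaches it, so n = 3.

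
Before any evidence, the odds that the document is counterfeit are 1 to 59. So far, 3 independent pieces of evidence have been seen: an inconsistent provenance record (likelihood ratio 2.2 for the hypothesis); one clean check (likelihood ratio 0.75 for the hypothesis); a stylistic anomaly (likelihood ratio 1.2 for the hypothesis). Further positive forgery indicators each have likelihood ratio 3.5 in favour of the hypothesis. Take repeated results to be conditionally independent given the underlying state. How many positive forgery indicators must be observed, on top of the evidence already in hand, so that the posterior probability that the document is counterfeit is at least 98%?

6

Prior odds = 1/59.
Combined Bayes factor of the evidence already in hand = 2.2 × 0.75 × 1.2 = 1.98.
Odds after that evidence = (1/59) × 1.98 = 99/2950.
Target odds = 0.98/0.02 = 49.
Need 3.5ⁿ ≥ 49 ÷ (99/2950) = 144550/99.
3.5⁵ = 525.21875 falls short of 144550/99 but 3.5⁶ = 1838.265625 reaches it, so n = 6.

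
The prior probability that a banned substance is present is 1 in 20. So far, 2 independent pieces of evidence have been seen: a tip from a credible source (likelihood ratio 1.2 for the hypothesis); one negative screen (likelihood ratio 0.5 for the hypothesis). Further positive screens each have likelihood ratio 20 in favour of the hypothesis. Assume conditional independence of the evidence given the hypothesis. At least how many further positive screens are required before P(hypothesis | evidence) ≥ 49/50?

Prior odds = 0.05/0.95 = 1/19.
Combined Bayes factor of the evidence already in hand = 1.2 × 0.5 = 0.6.
Odds after that evidence = (1/19) × 0.6 = 3/95.
Target odds = 0.98/0.02 = 49.
Need 20ⁿ ≥ 49 ÷ (3/95) = 4655/3.
20² = 400 falls short of 4655/3 but 20³ = 8000 reaches it, so n = 3.

3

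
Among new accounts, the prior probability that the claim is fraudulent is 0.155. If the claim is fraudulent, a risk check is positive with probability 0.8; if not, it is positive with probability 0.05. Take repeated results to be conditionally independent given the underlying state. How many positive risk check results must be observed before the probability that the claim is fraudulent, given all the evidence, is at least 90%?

Prior odds: 0.155 ÷ 0.845 = 31/169.
Likelihood ratio of a positive = 0.8/0.05 = 16.
Target odds: 0.9 ÷ 0.1 = 9.
Need (31/169) × 16ⁿ ≥ 9, i.e. 16ⁿ ≥ 1521/31.
16¹ = 16 falls short of 1521/31 but 16² = 256 reaches it, so n = 2.

2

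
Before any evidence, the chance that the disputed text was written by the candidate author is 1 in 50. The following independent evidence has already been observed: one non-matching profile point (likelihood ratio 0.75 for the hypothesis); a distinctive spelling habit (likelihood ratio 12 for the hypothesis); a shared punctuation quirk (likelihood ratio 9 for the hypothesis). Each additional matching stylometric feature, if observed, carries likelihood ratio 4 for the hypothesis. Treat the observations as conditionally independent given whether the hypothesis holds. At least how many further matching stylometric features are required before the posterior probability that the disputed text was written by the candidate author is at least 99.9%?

5

Prior odds = 0.02/0.98 = 1/49.
Combined Bayes factor of the evidence already in hand = 0.75 × 12 × 9 = 81.
Odds after that evidence = (1/49) × 81 = 81/49.
Target odds = 0.999/0.001 = 999.
Need 4ⁿ ≥ 999 ÷ (81/49) = 1813/3.
4⁴ = 256 falls short of 1813/3 but 4⁵ = 1024 reaches it, so n = 5.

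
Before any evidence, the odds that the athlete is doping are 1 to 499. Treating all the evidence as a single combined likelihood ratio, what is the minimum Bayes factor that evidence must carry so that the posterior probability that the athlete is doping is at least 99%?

49401

Prior odds = 1/499.
Target odds = 0.99/0.01 = 99.
Required Bayes factor = 99 ÷ (1/499) = 49401.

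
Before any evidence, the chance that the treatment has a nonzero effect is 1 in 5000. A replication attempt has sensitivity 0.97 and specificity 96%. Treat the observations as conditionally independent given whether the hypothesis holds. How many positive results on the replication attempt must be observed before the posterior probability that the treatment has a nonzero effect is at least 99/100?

5

Prior odds: 0.0002 ÷ 0.9998 = 1/4999.
False-positive rate = 1 − 0.96 = 0.04; likelihood ratio of a positive = 0.97/0.04 = 24.25.
Target odds: 0.99 ÷ 0.01 = 99.
Need (1/4999) × 24.25ⁿ ≥ 99, i.e. 24.25ⁿ ≥ 494901.
24.25⁴ = 88529281/256 falls short of 494901 but 24.25⁵ ≈8.38607e+06 reaches it, so n = 5.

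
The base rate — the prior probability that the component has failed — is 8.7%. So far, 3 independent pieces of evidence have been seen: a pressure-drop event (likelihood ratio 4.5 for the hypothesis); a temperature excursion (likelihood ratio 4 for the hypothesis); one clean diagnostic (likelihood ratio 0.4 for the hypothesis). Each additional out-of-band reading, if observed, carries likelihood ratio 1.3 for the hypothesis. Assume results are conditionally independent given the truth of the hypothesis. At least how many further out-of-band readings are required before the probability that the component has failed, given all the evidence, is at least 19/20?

13

Prior odds = 0.087/0.913 = 87/913.
Combined Bayes factor of the evidence already in hand = 4.5 × 4 × 0.4 = 7.2.
Odds after that evidence = (87/913) × 7.2 = 3132/4565.
Target odds = 0.95/0.05 = 19.
Need 1.3ⁿ ≥ 19 ÷ (3132/4565) = 86735/3132.
1.3¹² ≈23.2981 falls short of 86735/3132 but 1.3¹³ ≈30.2875 reaches it, so n = 13.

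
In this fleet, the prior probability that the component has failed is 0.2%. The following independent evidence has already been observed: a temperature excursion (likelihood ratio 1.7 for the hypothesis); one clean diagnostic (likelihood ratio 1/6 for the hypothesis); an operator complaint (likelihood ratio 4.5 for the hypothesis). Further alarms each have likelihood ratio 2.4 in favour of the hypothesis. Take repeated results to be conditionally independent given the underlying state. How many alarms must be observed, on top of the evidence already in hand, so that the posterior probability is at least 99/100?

Prior odds = 0.002/0.998 = 1/499.
Combined Bayes factor of the evidence already in hand = 1.7 × (1/6) × 4.5 = 1.275.
Odds after that evidence = (1/499) × 1.275 = 51/19960.
Target odds = 0.99/0.01 = 99.
Need 2.4ⁿ ≥ 99 ÷ (51/19960) = 658680/17.
2.4¹² ≈36520.3 falls short of 658680/17 but 2.4¹³ ≈87648.8 reaches it, so n = 13.

13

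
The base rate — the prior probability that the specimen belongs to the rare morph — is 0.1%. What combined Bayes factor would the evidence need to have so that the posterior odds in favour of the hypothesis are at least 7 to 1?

Prior odds = 0.001/0.999 = 1/999.
Target odds = 7.
Required Bayes factor = 7 ÷ (1/999) = 6993.

6993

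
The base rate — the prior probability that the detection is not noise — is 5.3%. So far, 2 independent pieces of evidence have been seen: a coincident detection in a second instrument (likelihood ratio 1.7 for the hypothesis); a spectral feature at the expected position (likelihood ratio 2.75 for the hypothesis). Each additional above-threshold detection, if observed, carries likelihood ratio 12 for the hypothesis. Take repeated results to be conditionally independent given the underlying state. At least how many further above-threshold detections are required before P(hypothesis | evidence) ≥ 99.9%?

Prior odds = 0.053/0.947 = 53/947.
Combined Bayes factor of the evidence already in hand = 1.7 × 2.75 = 4.675.
Odds after that evidence = (53/947) × 4.675 = 9911/37880.
Target odds = 0.999/0.001 = 999.
Need 12ⁿ ≥ 999 ÷ (9911/37880) = 37842120/9911.
12³ = 1728 falls short of 37842120/9911 but 12⁴ = 20736 reaches it, so n = 4.

4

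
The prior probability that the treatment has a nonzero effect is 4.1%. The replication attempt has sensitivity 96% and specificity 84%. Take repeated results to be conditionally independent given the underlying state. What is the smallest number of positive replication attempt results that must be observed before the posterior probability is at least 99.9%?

6

Prior odds: 0.041 ÷ 0.959 = 41/959.
False-positive rate = 1 − 0.84 = 0.16; likelihood ratio of a positive = 0.96/0.16 = 6.
Target posterior odds = 0.999/0.001 = 999.
Require 6ⁿ ≥ 999 ÷ (41/959) = 958041/41.
6⁵ = 7776 falls short of 958041/41 but 6⁶ = 46656 reaches it, so n = 6.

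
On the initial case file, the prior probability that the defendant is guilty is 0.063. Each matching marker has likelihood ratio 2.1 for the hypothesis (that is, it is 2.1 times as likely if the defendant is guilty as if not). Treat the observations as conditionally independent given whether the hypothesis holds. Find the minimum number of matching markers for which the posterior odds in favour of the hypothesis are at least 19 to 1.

8

Prior odds: 0.063 ÷ 0.937 = 63/937.
Likelihood ratio per matching marker = 2.1.
Target odds = 19.
Need (63/937) × 2.1ⁿ ≥ 19, i.e. 2.1ⁿ ≥ 17803/63.
2.1⁷ ≈180.109 falls short of 17803/63 but 2.1⁸ ≈378.229 reaches it, so n = 8.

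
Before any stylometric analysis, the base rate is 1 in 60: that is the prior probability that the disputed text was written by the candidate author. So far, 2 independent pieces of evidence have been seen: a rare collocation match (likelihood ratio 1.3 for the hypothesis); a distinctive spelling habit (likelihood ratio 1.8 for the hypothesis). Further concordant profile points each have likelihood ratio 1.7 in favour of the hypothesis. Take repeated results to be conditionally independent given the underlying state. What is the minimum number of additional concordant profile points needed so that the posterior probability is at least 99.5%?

17

Prior odds = (1/60)/(59/60) = 1/59.
Combined Bayes factor of the evidence already in hand = 1.3 × 1.8 = 2.34.
Odds after that evidence = (1/59) × 2.34 = 117/2950.
Target odds = 0.995/0.005 = 199.
Need 1.7ⁿ ≥ 199 ÷ (117/2950) = 587050/117.
1.7¹⁶ ≈4866.12 falls short of 587050/117 but 1.7¹⁷ ≈8272.4 reaches it, so n = 17.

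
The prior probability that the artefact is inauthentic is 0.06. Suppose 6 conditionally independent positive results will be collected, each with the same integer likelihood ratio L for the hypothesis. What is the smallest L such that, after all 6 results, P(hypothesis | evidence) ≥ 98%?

Prior odds = 0.06/0.94 = 3/47.
Target odds = 0.98/0.02 = 49.
Need L⁶ ≥ 49 ÷ (3/47) = 2303/3.
3⁶ = 729 < 2303/3 ≤ 4096 = 4⁶, so L = 4.

4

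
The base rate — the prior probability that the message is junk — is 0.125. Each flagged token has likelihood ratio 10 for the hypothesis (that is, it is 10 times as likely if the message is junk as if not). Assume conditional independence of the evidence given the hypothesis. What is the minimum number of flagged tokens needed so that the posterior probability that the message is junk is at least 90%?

2

Prior odds: 0.125 ÷ 0.875 = 1/7.
Likelihood ratio per flagged token = 10.
Target odds: 0.9 ÷ 0.1 = 9.
Need (1/7) × 10ⁿ ≥ 9, i.e. 10ⁿ ≥ 63.
10¹ = 10 falls short of 63 but 10² = 100 reaches it, so n = 2.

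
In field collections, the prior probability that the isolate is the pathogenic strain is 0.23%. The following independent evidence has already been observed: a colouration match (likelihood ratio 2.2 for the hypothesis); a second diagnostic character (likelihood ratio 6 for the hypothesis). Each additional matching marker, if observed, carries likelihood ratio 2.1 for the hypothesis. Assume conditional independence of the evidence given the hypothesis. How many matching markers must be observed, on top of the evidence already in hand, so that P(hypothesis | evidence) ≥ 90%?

Prior odds = 0.0023/0.9977 = 23/9977.
Combined Bayes factor of the evidence already in hand = 2.2 × 6 = 13.2.
Odds after that evidence = (23/9977) × 13.2 = 138/4535.
Target odds = 0.9/0.1 = 9.
Need 2.1ⁿ ≥ 9 ÷ (138/4535) = 13605/46.
2.1⁷ ≈180.109 falls short of 13605/46 but 2.1⁸ ≈378.229 reaches it, so n = 8.

8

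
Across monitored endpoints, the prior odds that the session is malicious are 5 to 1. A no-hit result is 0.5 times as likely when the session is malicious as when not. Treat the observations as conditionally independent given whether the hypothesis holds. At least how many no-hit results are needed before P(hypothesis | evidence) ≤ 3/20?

Prior odds = 5.
Likelihood ratio per no-hit result = 0.5.
Target posterior odds = 0.15/0.85 = 3/17.
Need 5 × 0.5ⁿ ≤ 3/17, i.e. 0.5ⁿ ≤ 3/85.
0.5⁴ = 0.0625 is still above 3/85 but 0.5⁵ = 0.03125 is at or below it, so n = 5.

5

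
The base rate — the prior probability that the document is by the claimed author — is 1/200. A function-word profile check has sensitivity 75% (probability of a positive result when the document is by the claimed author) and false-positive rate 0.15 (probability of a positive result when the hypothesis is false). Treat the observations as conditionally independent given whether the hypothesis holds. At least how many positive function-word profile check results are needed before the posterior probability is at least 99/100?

7

Prior odds = 0.005/0.995 = 1/199.
Likelihood ratio of a positive result = 0.75/0.15 = 5.
Target posterior odds = 0.99/0.01 = 99.
Require 5ⁿ ≥ 99 ÷ (1/199) = 19701.
5⁶ = 15625 falls short of 19701 but 5⁷ = 78125 reaches it, so n = 7.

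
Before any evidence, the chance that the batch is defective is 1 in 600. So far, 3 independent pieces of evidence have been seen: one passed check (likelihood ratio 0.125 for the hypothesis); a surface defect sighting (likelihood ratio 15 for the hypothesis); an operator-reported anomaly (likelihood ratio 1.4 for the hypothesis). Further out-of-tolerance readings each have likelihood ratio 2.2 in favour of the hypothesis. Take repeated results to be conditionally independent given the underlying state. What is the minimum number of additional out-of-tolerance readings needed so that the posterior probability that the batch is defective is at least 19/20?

11

Prior odds = (1/600)/(599/600) = 1/599.
Combined Bayes factor of the evidence already in hand = 0.125 × 15 × 1.4 = 2.625.
Odds after that evidence = (1/599) × 2.625 = 21/4792.
Target odds = 0.95/0.05 = 19.
Need 2.2ⁿ ≥ 19 ÷ (21/4792) = 91048/21.
2.2¹⁰ ≈2655.99 falls short of 91048/21 but 2.2¹¹ ≈5843.18 reaches it, so n = 11.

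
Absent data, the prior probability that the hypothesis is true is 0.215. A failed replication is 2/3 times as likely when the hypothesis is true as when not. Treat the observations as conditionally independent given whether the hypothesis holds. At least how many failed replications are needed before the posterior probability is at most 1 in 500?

Prior odds: 0.215 ÷ 0.785 = 43/157.
Likelihood ratio per failed replication = 2/3.
Target posterior odds = 0.002/0.998 = 1/499.
Require (2/3)ⁿ ≤ 1/499 ÷ (43/157) = 157/21457.
(2/3)¹² = 4096/531441 is still above 157/21457 but (2/3)¹³ = 8192/1594323 is at or below it, so n = 13.

13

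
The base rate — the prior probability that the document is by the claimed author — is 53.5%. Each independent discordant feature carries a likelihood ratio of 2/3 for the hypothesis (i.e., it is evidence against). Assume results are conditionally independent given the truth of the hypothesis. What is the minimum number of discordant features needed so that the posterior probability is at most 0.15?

Prior odds = 0.535/0.465 = 107/93.
Likelihood ratio per discordant feature = 2/3.
Target posterior odds = 0.15/0.85 = 3/17.
Need (107/93) × (2/3)ⁿ ≤ 3/17, i.e. (2/3)ⁿ ≤ 279/1819.
(2/3)⁴ = 16/81 is still above 279/1819 but (2/3)⁵ = 32/243 is at or below it, so n = 5.

5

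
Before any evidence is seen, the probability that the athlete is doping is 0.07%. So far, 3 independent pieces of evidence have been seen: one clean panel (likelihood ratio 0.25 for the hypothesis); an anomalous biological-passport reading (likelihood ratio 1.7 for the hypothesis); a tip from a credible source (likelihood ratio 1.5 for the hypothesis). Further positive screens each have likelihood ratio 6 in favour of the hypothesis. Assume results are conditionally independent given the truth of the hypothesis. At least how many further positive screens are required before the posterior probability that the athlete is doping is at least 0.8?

Prior odds = 0.0007/0.9993 = 7/9993.
Combined Bayes factor of the evidence already in hand = 0.25 × 1.7 × 1.5 = 0.6375.
Odds after that evidence = (7/9993) × 0.6375 = 119/266480.
Target odds = 0.8/0.2 = 4.
Need 6ⁿ ≥ 4 ÷ (119/266480) = 1065920/119.
6⁵ = 7776 falls short of 1065920/119 but 6⁶ = 46656 reaches it, so n = 6.

6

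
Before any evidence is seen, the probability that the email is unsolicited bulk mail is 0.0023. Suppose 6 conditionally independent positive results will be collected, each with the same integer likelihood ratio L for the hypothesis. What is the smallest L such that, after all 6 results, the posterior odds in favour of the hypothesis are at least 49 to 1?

6

Prior odds = 0.0023/0.9977 = 23/9977.
Target odds = 49.
Need L⁶ ≥ 49 ÷ (23/9977) = 488873/23.
5⁶ = 15625 < 488873/23 ≤ 46656 = 6⁶, so L = 6.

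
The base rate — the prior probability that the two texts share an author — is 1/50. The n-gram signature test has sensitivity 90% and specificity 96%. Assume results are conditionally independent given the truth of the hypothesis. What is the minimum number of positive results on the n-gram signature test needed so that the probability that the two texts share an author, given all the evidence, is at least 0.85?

Prior odds: 0.02 ÷ 0.98 = 1/49.
False-positive rate = 1 − 0.96 = 0.04; likelihood ratio of a positive = 0.9/0.04 = 22.5.
Target odds: 0.85 ÷ 0.15 = 17/3.
Require 22.5ⁿ ≥ 17/3 ÷ (1/49) = 833/3.
22.5¹ = 22.5 falls short of 833/3 but 22.5² = 506.25 reaches it, so n = 2.

2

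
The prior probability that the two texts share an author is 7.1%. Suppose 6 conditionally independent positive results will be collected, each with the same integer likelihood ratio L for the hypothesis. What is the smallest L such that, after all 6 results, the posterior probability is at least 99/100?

4

Prior odds = 0.071/0.929 = 71/929.
Target odds = 0.99/0.01 = 99.
Need L⁶ ≥ 99 ÷ (71/929) = 91971/71.
3⁶ = 729 < 91971/71 ≤ 4096 = 4⁶, so L = 4.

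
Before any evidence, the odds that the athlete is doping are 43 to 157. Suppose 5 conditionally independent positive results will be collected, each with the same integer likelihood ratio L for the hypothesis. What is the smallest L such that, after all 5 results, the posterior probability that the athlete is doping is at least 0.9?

Prior odds = 43/157.
Target odds = 0.9/0.1 = 9.
Need L⁵ ≥ 9 ÷ (43/157) = 1413/43.
2⁵ = 32 < 1413/43 ≤ 243 = 3⁵, so L = 3.

3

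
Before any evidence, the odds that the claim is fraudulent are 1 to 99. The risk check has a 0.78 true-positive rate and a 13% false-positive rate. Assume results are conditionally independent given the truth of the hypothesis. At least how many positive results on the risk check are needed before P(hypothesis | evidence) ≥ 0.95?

Prior odds = 1/99.
Likelihood ratio of a positive result = 0.78/0.13 = 6.
Target odds: 0.95 ÷ 0.05 = 19.
Require 6ⁿ ≥ 19 ÷ (1/99) = 1881.
6⁴ = 1296 falls short of 1881 but 6⁵ = 7776 reaches it, so n = 5.

5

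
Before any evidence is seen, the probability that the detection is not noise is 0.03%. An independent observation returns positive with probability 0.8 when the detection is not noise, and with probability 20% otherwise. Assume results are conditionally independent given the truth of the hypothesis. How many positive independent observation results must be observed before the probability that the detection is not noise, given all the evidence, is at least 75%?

Prior odds = 0.0003/0.9997 = 3/9997.
Likelihood ratio of a positive result = 0.8/0.2 = 4.
Target odds: 0.75 ÷ 0.25 = 3.
Require 4ⁿ ≥ 3 ÷ (3/9997) = 9997.
4⁶ = 4096 falls short of 9997 but 4⁷ = 16384 reaches it, so n = 7.

7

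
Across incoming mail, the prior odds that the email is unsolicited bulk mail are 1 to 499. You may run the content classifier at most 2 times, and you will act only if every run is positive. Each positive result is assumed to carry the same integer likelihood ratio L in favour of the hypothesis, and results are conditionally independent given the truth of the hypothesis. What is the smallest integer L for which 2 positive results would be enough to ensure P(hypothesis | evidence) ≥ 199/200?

Prior odds = 1/499.
Target odds = 0.995/0.005 = 199.
Need L² ≥ 199 ÷ (1/499) = 99301.
315² = 99225 < 99301 ≤ 99856 = 316², so L = 316.

316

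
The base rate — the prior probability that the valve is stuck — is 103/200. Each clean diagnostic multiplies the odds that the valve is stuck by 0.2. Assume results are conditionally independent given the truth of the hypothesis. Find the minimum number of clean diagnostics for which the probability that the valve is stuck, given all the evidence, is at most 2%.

3

Prior odds: 0.515 ÷ 0.485 = 103/97.
Likelihood ratio per clean diagnostic = 0.2.
Target odds: 0.02 ÷ 0.98 = 1/49.
Require 0.2ⁿ ≤ 1/49 ÷ (103/97) = 97/5047.
0.2² = 0.04 is still above 97/5047 but 0.2³ = 0.008 is at or below it, so n = 3.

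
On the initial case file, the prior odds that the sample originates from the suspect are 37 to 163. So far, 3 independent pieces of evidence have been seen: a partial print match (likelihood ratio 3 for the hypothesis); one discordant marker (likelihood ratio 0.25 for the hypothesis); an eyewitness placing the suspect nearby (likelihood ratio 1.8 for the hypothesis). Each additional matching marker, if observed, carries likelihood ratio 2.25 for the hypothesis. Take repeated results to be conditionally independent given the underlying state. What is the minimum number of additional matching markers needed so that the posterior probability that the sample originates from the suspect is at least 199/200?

8

Prior odds = 37/163.
Combined Bayes factor of the evidence already in hand = 3 × 0.25 × 1.8 = 1.35.
Odds after that evidence = (37/163) × 1.35 = 999/3260.
Target odds = 0.995/0.005 = 199.
Need 2.25ⁿ ≥ 199 ÷ (999/3260) = 648740/999.
2.25⁷ = 4782969/16384 falls short of 648740/999 but 2.25⁸ = 43046721/65536 reaches it, so n = 8.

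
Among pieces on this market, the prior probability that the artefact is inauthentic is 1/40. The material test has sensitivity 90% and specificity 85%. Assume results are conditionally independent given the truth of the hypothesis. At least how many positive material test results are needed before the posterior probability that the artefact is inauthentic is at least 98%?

Prior odds: 0.025 ÷ 0.975 = 1/39.
False-positive rate = 1 − 0.85 = 0.15; likelihood ratio of a positive = 0.9/0.15 = 6.
Target odds: 0.98 ÷ 0.02 = 49.
Require 6ⁿ ≥ 49 ÷ (1/39) = 1911.
6⁴ = 1296 falls short of 1911 but 6⁵ = 7776 reaches it, so n = 5.

5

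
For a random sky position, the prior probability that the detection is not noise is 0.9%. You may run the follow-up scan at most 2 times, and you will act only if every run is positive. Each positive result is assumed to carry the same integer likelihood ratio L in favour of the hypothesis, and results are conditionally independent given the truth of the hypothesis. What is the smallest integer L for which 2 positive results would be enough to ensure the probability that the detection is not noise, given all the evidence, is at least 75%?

Prior odds = 0.009/0.991 = 9/991.
Target odds = 0.75/0.25 = 3.
Need L² ≥ 3 ÷ (9/991) = 991/3.
18² = 324 < 991/3 ≤ 361 = 19², so L = 19.

19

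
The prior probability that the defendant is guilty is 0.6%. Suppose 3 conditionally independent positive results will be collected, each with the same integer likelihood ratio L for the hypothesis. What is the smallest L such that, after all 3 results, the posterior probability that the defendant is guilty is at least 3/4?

8

Prior odds = 0.006/0.994 = 3/497.
Target odds = 0.75/0.25 = 3.
Need L³ ≥ 3 ÷ (3/497) = 497.
7³ = 343 < 497 ≤ 512 = 8³, so L = 8.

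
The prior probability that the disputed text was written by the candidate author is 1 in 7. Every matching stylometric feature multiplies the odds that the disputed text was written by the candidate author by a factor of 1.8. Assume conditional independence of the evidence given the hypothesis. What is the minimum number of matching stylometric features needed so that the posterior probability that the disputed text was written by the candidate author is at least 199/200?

Prior odds: (1/7) ÷ (6/7) = 1/6.
Likelihood ratio per matching stylometric feature = 1.8.
Target odds: 0.995 ÷ 0.005 = 199.
Need (1/6) × 1.8ⁿ ≥ 199, i.e. 1.8ⁿ ≥ 1194.
1.8¹² ≈1156.83 falls short of 1194 but 1.8¹³ ≈2082.3 reaches it, so n = 13.

13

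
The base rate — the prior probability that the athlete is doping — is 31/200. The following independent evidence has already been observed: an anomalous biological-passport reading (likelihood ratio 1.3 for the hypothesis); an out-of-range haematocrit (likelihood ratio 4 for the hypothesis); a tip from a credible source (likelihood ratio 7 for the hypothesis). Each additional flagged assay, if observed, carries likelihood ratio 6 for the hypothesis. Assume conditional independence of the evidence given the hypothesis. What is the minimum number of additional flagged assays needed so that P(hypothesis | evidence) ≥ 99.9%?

Prior odds = 0.155/0.845 = 31/169.
Combined Bayes factor of the evidence already in hand = 1.3 × 4 × 7 = 36.4.
Odds after that evidence = (31/169) × 36.4 = 434/65.
Target odds = 0.999/0.001 = 999.
Need 6ⁿ ≥ 999 ÷ (434/65) = 64935/434.
6² = 36 falls short of 64935/434 but 6³ = 216 reaches it, so n = 3.

3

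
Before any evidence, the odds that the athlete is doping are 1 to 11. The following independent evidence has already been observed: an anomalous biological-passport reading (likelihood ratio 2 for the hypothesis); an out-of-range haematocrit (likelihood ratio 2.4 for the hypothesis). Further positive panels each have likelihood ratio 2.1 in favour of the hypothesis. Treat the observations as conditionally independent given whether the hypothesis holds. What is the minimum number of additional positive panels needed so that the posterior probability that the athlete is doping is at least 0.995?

Prior odds = 1/11.
Combined Bayes factor of the evidence already in hand = 2 × 2.4 = 4.8.
Odds after that evidence = (1/11) × 4.8 = 24/55.
Target odds = 0.995/0.005 = 199.
Need 2.1ⁿ ≥ 199 ÷ (24/55) = 10945/24.
2.1⁸ ≈378.229 falls short of 10945/24 but 2.1⁹ ≈794.28 reaches it, so n = 9.

9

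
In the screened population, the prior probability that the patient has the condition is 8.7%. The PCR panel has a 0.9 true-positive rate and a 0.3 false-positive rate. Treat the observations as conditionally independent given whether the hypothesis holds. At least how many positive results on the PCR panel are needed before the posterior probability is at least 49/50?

6

Prior odds: 0.087 ÷ 0.913 = 87/913.
Likelihood ratio of a positive result = 0.9/0.3 = 3.
Target odds: 0.98 ÷ 0.02 = 49.
Need (87/913) × 3ⁿ ≥ 49, i.e. 3ⁿ ≥ 44737/87.
3⁵ = 243 falls short of 44737/87 but 3⁶ = 729 reaches it, so n = 6.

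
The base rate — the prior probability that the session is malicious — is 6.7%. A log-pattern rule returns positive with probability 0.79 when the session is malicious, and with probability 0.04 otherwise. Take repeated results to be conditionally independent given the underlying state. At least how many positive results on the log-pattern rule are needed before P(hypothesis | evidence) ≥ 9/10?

Prior odds = 0.067/0.933 = 67/933.
Likelihood ratio of a positive result = 0.79/0.04 = 19.75.
Target odds: 0.9 ÷ 0.1 = 9.
Require 19.75ⁿ ≥ 9 ÷ (67/933) = 8397/67.
19.75¹ = 19.75 falls short of 8397/67 but 19.75² = 390.0625 reaches it, so n = 2.

2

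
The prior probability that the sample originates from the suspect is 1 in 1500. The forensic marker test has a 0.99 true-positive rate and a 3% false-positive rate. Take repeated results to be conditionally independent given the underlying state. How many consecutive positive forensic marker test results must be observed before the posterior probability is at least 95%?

Prior odds = (1/1500)/(1499/1500) = 1/1499.
Likelihood ratio of a positive result = 0.99/0.03 = 33.
Target odds: 0.95 ÷ 0.05 = 19.
Require 33ⁿ ≥ 19 ÷ (1/1499) = 28481.
33² = 1089 falls short of 28481 but 33³ = 35937 reaches it, so n = 3.

3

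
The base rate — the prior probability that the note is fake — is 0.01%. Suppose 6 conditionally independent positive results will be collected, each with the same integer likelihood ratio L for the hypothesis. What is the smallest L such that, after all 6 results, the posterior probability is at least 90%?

7

Prior odds = 0.0001/0.9999 = 1/9999.
Target odds = 0.9/0.1 = 9.
Need L⁶ ≥ 9 ÷ (1/9999) = 89991.
6⁶ = 46656 < 89991 ≤ 117649 = 7⁶, so L = 7.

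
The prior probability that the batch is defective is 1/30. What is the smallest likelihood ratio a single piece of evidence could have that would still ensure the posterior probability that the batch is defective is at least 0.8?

Prior odds = (1/30)/(29/30) = 1/29.
Target odds = 0.8/0.2 = 4.
Required Bayes factor = 4 ÷ (1/29) = 116.

116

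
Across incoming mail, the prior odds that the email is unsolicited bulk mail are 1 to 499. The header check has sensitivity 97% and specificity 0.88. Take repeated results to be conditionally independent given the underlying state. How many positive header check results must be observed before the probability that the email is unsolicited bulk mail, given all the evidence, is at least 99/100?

Prior odds = 1/499.
False-positive rate = 1 − 0.88 = 0.12; likelihood ratio of a positive = 0.97/0.12 = 97/12.
Target odds: 0.99 ÷ 0.01 = 99.
Need (1/499) × (97/12)ⁿ ≥ 99, i.e. (97/12)ⁿ ≥ 49401.
(97/12)⁵ ≈34510.6 falls short of 49401 but (97/12)⁶ ≈278961 reaches it, so n = 6.

6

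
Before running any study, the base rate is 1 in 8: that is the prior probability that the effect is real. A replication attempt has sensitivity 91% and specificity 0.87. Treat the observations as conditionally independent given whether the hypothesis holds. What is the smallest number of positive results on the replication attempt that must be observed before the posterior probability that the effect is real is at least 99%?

Prior odds = 0.125/0.875 = 1/7.
False-positive rate = 1 − 0.87 = 0.13; likelihood ratio of a positive = 0.91/0.13 = 7.
Target odds: 0.99 ÷ 0.01 = 99.
Require 7ⁿ ≥ 99 ÷ (1/7) = 693.
7³ = 343 falls short of 693 but 7⁴ = 2401 reaches it, so n = 4.

4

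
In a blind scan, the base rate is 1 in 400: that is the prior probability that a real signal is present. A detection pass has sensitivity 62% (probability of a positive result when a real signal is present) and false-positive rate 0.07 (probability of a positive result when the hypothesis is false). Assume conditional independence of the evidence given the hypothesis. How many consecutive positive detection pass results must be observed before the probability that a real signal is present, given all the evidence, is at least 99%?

Prior odds = 0.0025/0.9975 = 1/399.
Likelihood ratio of a positive result = 0.62/0.07 = 62/7.
Target posterior odds = 0.99/0.01 = 99.
Need (1/399) × (62/7)ⁿ ≥ 99, i.e. (62/7)ⁿ ≥ 39501.
(62/7)⁴ = 14776336/2401 falls short of 39501 but (62/7)⁵ = 916132832/16807 reaches it, so n = 5.

5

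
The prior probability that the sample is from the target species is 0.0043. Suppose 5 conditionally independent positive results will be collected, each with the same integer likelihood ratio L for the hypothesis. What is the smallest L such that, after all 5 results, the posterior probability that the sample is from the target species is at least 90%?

5

Prior odds = 0.0043/0.9957 = 43/9957.
Target odds = 0.9/0.1 = 9.
Need L⁵ ≥ 9 ÷ (43/9957) = 89613/43.
4⁵ = 1024 < 89613/43 ≤ 3125 = 5⁵, so L = 5.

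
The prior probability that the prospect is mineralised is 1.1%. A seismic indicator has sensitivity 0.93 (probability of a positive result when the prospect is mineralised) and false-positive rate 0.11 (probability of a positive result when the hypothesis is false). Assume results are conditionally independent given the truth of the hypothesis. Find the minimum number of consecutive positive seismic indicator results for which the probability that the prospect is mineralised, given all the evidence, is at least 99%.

Prior odds: 0.011 ÷ 0.989 = 11/989.
Likelihood ratio of a positive result = 0.93/0.11 = 93/11.
Target odds: 0.99 ÷ 0.01 = 99.
Require (93/11)ⁿ ≥ 99 ÷ (11/989) = 8901.
(93/11)⁴ = 74805201/14641 falls short of 8901 but (93/11)⁵ ≈43196.8 reaches it, so n = 5.

5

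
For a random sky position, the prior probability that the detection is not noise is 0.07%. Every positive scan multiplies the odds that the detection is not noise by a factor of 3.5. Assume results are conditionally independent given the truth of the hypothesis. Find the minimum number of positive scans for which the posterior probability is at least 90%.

8

Prior odds = 0.0007/0.9993 = 7/9993.
Likelihood ratio per positive scan = 3.5.
Target odds: 0.9 ÷ 0.1 = 9.
Require 3.5ⁿ ≥ 9 ÷ (7/9993) = 89937/7.
3.5⁷ = 823543/128 falls short of 89937/7 but 3.5⁸ = 5764801/256 reaches it, so n = 8.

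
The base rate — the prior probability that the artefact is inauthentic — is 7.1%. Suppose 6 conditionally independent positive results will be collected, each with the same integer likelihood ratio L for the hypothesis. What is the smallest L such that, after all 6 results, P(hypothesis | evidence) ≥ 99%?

Prior odds = 0.071/0.929 = 71/929.
Target odds = 0.99/0.01 = 99.
Need L⁶ ≥ 99 ÷ (71/929) = 91971/71.
3⁶ = 729 < 91971/71 ≤ 4096 = 4⁶, so L = 4.

4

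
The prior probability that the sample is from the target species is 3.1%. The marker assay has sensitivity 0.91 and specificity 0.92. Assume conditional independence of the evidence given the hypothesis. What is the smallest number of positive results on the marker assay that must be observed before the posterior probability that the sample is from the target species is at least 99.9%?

Prior odds: 0.031 ÷ 0.969 = 31/969.
False-positive rate = 1 − 0.92 = 0.08; likelihood ratio of a positive = 0.91/0.08 = 11.375.
Target posterior odds = 0.999/0.001 = 999.
Require 11.375ⁿ ≥ 999 ÷ (31/969) = 968031/31.
11.375⁴ = 68574961/4096 falls short of 968031/31 but 11.375⁵ ≈190439 reaches it, so n = 5.

5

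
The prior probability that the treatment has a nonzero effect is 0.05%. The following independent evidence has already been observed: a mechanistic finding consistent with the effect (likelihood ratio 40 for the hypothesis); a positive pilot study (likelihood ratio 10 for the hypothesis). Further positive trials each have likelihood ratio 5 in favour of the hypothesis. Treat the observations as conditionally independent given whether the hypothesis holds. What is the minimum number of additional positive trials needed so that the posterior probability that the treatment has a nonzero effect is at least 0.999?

Prior odds = 0.0005/0.9995 = 1/1999.
Combined Bayes factor of the evidence already in hand = 40 × 10 = 400.
Odds after that evidence = (1/1999) × 400 = 400/1999.
Target odds = 0.999/0.001 = 999.
Need 5ⁿ ≥ 999 ÷ (400/1999) = 4992.5025.
5⁵ = 3125 falls short of 4992.5025 but 5⁶ = 15625 reaches it, so n = 6.

6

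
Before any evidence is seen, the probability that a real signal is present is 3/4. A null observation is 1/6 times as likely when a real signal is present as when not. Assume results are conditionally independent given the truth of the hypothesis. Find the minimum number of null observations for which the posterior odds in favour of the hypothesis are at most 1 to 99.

Prior odds = 0.75/0.25 = 3.
Likelihood ratio per null observation = 1/6.
Target odds = 1/99.
Need 3 × (1/6)ⁿ ≤ 1/99, i.e. (1/6)ⁿ ≤ 1/297.
(1/6)³ = 1/216 is still above 1/297 but (1/6)⁴ = 1/1296 is at or below it, so n = 4.

4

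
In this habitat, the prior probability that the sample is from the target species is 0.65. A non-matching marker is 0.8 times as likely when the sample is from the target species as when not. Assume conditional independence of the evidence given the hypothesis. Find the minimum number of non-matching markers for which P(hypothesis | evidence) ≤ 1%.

Prior odds = 0.65/0.35 = 13/7.
Likelihood ratio per non-matching marker = 0.8.
Target posterior odds = 0.01/0.99 = 1/99.
Require 0.8ⁿ ≤ 1/99 ÷ (13/7) = 7/1287.
0.8²³ ≈0.00590296 is still above 7/1287 but 0.8²⁴ ≈0.00472237 is at or below it, so n = 24.

24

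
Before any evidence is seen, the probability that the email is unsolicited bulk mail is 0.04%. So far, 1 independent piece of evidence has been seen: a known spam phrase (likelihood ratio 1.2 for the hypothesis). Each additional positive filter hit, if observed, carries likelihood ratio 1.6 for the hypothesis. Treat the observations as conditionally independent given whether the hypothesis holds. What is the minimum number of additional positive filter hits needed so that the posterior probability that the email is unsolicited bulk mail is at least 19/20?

23

Prior odds = 0.0004/0.9996 = 1/2499.
Bayes factor of the evidence already in hand = 1.2.
Odds after that evidence = (1/2499) × 1.2 = 2/4165.
Target odds = 0.95/0.05 = 19.
Need 1.6ⁿ ≥ 19 ÷ (2/4165) = 39567.5.
1.6²² ≈30948.5 falls short of 39567.5 but 1.6²³ ≈49517.6 reaches it, so n = 23.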